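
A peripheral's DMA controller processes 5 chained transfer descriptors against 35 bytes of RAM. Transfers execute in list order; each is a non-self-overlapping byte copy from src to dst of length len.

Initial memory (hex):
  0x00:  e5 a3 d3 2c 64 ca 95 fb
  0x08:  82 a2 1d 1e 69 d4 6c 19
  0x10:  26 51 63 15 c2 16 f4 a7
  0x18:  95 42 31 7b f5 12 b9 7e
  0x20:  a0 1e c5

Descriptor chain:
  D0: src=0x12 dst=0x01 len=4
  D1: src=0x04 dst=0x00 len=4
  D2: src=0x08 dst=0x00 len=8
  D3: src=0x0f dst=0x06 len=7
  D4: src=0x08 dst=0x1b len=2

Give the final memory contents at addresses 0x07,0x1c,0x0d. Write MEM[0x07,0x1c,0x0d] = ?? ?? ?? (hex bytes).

MEM[0x07,0x1c,0x0d] = 26 63 d4

#0 dst[0x01+4] := {0x63,0x15,0xc2,0x16}
#1 dst[0x00+4] := {0x16,0xca,0x95,0xfb}
#2 dst[0x00+8] := {0x82,0xa2,0x1d,0x1e,0x69,0xd4,0x6c,0x19}
#3 dst[0x06+7] := {0x19,0x26,0x51,0x63,0x15,0xc2,0x16}
#4 dst[0x1b+2] := {0x51,0x63}
query mem[0x07]=0x26, mem[0x1c]=0x63, mem[0x0d]=0xd4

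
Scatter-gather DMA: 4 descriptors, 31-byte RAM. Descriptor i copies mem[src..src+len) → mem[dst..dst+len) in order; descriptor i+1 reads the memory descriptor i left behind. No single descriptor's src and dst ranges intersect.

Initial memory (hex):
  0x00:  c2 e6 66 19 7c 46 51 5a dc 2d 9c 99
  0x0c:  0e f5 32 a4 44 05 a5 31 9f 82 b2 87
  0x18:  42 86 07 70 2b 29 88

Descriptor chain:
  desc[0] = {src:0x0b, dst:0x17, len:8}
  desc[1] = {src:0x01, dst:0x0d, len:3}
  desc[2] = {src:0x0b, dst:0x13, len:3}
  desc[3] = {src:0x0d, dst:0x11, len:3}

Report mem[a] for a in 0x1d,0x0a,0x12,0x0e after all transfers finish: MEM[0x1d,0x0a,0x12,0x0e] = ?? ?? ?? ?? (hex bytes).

#0 dst[0x17+8] := {0x99,0x0e,0xf5,0x32,0xa4,0x44,0x05,0xa5}
#1 dst[0x0d+3] := {0xe6,0x66,0x19}
#2 dst[0x13+3] := {0x99,0x0e,0xe6}
#3 dst[0x11+3] := {0xe6,0x66,0x19}
query mem[0x1d]=0x05, mem[0x0a]=0x9c, mem[0x12]=0x66, mem[0x0e]=0x66

MEM[0x1d,0x0a,0x12,0x0e] = 05 9c 66 66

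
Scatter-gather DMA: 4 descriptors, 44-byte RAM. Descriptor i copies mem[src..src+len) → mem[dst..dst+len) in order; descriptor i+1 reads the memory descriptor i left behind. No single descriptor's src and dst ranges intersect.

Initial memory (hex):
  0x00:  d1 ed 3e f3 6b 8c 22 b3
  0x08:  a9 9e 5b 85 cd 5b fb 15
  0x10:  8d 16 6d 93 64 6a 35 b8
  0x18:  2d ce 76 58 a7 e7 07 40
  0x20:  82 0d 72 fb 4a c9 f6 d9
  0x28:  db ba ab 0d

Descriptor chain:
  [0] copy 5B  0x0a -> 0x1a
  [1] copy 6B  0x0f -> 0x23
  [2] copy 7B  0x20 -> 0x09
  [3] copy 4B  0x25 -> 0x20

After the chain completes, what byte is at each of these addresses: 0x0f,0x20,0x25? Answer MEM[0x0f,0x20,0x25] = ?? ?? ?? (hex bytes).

D0: mem[0x1a..0x1e] <- [5b 85 cd 5b fb]
D1: mem[0x23..0x28] <- [15 8d 16 6d 93 64]
D2: mem[0x09..0x0f] <- [82 0d 72 15 8d 16 6d]
D3: mem[0x20..0x23] <- [16 6d 93 64]
query mem[0x0f]=0x6d, mem[0x20]=0x16, mem[0x25]=0x16

MEM[0x0f,0x20,0x25] = 6d 16 16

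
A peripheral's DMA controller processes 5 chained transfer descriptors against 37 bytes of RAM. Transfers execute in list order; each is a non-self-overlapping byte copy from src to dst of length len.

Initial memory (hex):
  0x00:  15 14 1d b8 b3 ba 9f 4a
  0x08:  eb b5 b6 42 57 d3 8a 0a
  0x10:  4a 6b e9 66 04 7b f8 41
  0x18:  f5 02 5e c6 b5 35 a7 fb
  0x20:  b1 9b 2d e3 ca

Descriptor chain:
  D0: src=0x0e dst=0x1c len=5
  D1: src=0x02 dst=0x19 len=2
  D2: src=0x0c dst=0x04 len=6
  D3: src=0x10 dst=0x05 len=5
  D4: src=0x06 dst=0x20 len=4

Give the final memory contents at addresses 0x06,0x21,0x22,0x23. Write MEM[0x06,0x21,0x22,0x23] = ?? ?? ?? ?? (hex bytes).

  after D0: wrote 5B at 0x1c = 8a0a4a6be9
  after D1: wrote 2B at 0x19 = 1db8
  after D2: wrote 6B at 0x04 = 57d38a0a4a6b
  after D3: wrote 5B at 0x05 = 4a6be96604
  after D4: wrote 4B at 0x20 = 6be96604
query mem[0x06]=0x6b, mem[0x21]=0xe9, mem[0x22]=0x66, mem[0x23]=0x04

MEM[0x06,0x21,0x22,0x23] = 6b e9 66 04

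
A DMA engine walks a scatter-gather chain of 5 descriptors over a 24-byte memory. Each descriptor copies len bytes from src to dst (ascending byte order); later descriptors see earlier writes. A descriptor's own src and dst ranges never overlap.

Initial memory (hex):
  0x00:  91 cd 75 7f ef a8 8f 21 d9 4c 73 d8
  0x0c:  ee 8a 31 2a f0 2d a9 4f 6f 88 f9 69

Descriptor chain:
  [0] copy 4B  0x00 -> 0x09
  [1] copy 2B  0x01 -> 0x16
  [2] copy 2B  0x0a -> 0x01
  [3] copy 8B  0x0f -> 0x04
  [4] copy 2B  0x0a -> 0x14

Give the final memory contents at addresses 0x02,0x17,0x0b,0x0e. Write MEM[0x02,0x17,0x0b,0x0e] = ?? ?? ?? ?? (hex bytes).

D0: mem[0x09..0x0c] <- [91 cd 75 7f]
D1: mem[0x16..0x17] <- [cd 75]
D2: mem[0x01..0x02] <- [cd 75]
D3: mem[0x04..0x0b] <- [2a f0 2d a9 4f 6f 88 cd]
D4: mem[0x14..0x15] <- [88 cd]
query mem[0x02]=0x75, mem[0x17]=0x75, mem[0x0b]=0xcd, mem[0x0e]=0x31

MEM[0x02,0x17,0x0b,0x0e] = 75 75 cd 31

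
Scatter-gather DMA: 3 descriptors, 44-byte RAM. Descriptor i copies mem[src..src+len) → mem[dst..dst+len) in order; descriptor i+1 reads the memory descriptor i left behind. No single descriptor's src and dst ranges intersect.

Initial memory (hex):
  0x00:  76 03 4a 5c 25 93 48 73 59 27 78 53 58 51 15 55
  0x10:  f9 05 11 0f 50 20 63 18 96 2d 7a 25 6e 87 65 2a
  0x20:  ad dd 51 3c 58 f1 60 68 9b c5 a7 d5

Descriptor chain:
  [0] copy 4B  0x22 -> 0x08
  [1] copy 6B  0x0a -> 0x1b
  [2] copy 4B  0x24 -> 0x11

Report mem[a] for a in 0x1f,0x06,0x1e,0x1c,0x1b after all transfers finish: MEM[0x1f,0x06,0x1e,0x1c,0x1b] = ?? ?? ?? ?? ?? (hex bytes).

MEM[0x1f,0x06,0x1e,0x1c,0x1b] = 15 48 51 f1 58

D0: mem[0x08..0x0b] <- [51 3c 58 f1]
D1: mem[0x1b..0x20] <- [58 f1 58 51 15 55]
D2: mem[0x11..0x14] <- [58 f1 60 68]
query mem[0x1f]=0x15, mem[0x06]=0x48, mem[0x1e]=0x51, mem[0x1c]=0xf1, mem[0x1b]=0x58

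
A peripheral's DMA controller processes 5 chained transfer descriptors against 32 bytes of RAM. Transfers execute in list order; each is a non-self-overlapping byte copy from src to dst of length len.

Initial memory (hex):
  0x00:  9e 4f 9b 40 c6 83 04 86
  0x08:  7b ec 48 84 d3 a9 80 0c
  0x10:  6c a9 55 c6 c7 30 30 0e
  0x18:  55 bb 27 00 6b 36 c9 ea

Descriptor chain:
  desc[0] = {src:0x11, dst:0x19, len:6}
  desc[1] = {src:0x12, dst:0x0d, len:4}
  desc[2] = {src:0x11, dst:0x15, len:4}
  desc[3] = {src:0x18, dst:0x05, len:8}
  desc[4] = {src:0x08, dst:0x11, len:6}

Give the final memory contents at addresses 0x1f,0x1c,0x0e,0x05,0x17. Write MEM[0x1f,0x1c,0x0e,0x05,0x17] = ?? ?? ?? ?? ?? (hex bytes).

MEM[0x1f,0x1c,0x0e,0x05,0x17] = ea c7 c6 c7 c6

D0: mem[0x19..0x1e] <- [a9 55 c6 c7 30 30]
D1: mem[0x0d..0x10] <- [55 c6 c7 30]
D2: mem[0x15..0x18] <- [a9 55 c6 c7]
D3: mem[0x05..0x0c] <- [c7 a9 55 c6 c7 30 30 ea]
D4: mem[0x11..0x16] <- [c6 c7 30 30 ea 55]
query mem[0x1f]=0xea, mem[0x1c]=0xc7, mem[0x0e]=0xc6, mem[0x05]=0xc7, mem[0x17]=0xc6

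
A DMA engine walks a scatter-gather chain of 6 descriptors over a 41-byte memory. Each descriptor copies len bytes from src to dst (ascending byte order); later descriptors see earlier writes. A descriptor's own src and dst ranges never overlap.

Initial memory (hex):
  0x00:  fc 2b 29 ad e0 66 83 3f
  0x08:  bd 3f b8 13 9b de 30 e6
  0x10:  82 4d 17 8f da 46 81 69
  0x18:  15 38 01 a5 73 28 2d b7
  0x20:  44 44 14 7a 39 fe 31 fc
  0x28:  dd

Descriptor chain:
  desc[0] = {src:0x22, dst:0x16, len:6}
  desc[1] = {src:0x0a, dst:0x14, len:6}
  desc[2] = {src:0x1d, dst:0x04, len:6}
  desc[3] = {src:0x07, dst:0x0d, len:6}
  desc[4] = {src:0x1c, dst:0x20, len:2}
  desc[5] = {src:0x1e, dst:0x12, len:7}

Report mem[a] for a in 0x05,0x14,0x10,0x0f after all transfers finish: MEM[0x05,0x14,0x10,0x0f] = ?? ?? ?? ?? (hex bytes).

MEM[0x05,0x14,0x10,0x0f] = 2d 73 b8 14

  after D0: wrote 6B at 0x16 = 147a39fe31fc
  after D1: wrote 6B at 0x14 = b8139bde30e6
  after D2: wrote 6B at 0x04 = 282db7444414
  after D3: wrote 6B at 0x0d = 444414b8139b
  after D4: wrote 2B at 0x20 = 7328
  after D5: wrote 7B at 0x12 = 2db77328147a39
query mem[0x05]=0x2d, mem[0x14]=0x73, mem[0x10]=0xb8, mem[0x0f]=0x14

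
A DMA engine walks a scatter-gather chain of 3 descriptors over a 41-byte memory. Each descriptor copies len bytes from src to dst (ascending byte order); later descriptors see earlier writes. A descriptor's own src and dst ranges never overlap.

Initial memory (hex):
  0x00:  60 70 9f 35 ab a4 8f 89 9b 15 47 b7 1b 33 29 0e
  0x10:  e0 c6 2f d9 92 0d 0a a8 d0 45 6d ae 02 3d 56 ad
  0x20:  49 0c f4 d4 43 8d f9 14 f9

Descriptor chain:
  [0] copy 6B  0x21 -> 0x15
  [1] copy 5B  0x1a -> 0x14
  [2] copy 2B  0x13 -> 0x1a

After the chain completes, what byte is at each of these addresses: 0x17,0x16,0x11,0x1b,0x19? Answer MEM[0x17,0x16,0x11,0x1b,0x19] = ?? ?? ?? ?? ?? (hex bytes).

MEM[0x17,0x16,0x11,0x1b,0x19] = 3d 02 c6 f9 8d

  after D0: wrote 6B at 0x15 = 0cf4d4438df9
  after D1: wrote 5B at 0x14 = f9ae023d56
  after D2: wrote 2B at 0x1a = d9f9
query mem[0x17]=0x3d, mem[0x16]=0x02, mem[0x11]=0xc6, mem[0x1b]=0xf9, mem[0x19]=0x8d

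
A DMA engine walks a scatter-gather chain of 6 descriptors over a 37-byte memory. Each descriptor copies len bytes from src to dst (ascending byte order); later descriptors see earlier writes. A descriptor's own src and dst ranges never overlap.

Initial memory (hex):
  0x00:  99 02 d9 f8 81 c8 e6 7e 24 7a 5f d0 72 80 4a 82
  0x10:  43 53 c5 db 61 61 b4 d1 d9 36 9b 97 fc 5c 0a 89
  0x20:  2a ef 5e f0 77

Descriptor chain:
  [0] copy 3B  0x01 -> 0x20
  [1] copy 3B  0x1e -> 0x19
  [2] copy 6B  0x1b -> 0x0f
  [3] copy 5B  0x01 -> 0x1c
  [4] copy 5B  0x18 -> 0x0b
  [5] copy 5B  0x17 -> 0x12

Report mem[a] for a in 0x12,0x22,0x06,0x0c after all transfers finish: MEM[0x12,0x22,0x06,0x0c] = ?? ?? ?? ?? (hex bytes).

MEM[0x12,0x22,0x06,0x0c] = d1 f8 e6 0a

[0] 0x01->0x20 len=3 : 02 d9 f8
[1] 0x1e->0x19 len=3 : 0a 89 02
[2] 0x1b->0x0f len=6 : 02 fc 5c 0a 89 02
[3] 0x01->0x1c len=5 : 02 d9 f8 81 c8
[4] 0x18->0x0b len=5 : d9 0a 89 02 02
[5] 0x17->0x12 len=5 : d1 d9 0a 89 02
query mem[0x12]=0xd1, mem[0x22]=0xf8, mem[0x06]=0xe6, mem[0x0c]=0x0a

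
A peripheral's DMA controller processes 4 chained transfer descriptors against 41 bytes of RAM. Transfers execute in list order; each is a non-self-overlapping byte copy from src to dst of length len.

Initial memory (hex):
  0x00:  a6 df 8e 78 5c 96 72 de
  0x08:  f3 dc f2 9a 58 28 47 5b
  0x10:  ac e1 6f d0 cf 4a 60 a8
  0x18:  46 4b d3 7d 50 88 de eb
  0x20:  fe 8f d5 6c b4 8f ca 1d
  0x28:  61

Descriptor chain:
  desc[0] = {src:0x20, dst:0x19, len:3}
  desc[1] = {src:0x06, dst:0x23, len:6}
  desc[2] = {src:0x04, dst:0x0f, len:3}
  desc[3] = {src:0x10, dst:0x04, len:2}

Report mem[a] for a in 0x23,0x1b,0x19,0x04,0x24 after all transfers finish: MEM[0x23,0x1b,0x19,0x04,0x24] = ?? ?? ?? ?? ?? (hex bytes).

MEM[0x23,0x1b,0x19,0x04,0x24] = 72 d5 fe 96 de

  after D0: wrote 3B at 0x19 = fe8fd5
  after D1: wrote 6B at 0x23 = 72def3dcf29a
  after D2: wrote 3B at 0x0f = 5c9672
  after D3: wrote 2B at 0x04 = 9672
query mem[0x23]=0x72, mem[0x1b]=0xd5, mem[0x19]=0xfe, mem[0x04]=0x96, mem[0x24]=0xde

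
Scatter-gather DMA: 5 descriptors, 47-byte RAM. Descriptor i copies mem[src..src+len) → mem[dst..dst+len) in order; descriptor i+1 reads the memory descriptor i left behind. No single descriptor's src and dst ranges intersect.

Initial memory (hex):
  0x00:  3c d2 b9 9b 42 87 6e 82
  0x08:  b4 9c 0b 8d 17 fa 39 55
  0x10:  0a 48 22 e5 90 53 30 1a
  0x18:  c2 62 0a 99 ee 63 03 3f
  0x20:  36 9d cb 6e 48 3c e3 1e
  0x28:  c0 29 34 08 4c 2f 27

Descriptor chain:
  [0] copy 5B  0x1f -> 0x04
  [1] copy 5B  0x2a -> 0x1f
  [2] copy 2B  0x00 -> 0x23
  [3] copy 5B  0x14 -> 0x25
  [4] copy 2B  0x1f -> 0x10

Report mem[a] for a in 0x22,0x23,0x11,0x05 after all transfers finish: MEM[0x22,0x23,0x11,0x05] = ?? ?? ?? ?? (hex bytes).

MEM[0x22,0x23,0x11,0x05] = 2f 3c 08 36

#0 dst[0x04+5] := {0x3f,0x36,0x9d,0xcb,0x6e}
#1 dst[0x1f+5] := {0x34,0x08,0x4c,0x2f,0x27}
#2 dst[0x23+2] := {0x3c,0xd2}
#3 dst[0x25+5] := {0x90,0x53,0x30,0x1a,0xc2}
#4 dst[0x10+2] := {0x34,0x08}
query mem[0x22]=0x2f, mem[0x23]=0x3c, mem[0x11]=0x08, mem[0x05]=0x36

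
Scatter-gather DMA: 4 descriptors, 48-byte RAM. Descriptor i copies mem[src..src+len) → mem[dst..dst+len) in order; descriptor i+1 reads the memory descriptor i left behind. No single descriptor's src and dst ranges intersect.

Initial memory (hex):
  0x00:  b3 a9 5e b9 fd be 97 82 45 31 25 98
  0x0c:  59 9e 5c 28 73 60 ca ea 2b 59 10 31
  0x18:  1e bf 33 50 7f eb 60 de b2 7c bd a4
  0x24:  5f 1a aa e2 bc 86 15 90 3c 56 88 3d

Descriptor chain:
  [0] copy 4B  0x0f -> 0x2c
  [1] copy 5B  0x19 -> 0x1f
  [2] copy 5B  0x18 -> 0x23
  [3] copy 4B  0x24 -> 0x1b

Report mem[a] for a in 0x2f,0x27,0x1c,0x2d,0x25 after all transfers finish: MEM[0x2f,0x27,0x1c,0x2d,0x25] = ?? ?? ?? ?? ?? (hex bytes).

MEM[0x2f,0x27,0x1c,0x2d,0x25] = ca 7f 33 73 33

#0 dst[0x2c+4] := {0x28,0x73,0x60,0xca}
#1 dst[0x1f+5] := {0xbf,0x33,0x50,0x7f,0xeb}
#2 dst[0x23+5] := {0x1e,0xbf,0x33,0x50,0x7f}
#3 dst[0x1b+4] := {0xbf,0x33,0x50,0x7f}
query mem[0x2f]=0xca, mem[0x27]=0x7f, mem[0x1c]=0x33, mem[0x2d]=0x73, mem[0x25]=0x33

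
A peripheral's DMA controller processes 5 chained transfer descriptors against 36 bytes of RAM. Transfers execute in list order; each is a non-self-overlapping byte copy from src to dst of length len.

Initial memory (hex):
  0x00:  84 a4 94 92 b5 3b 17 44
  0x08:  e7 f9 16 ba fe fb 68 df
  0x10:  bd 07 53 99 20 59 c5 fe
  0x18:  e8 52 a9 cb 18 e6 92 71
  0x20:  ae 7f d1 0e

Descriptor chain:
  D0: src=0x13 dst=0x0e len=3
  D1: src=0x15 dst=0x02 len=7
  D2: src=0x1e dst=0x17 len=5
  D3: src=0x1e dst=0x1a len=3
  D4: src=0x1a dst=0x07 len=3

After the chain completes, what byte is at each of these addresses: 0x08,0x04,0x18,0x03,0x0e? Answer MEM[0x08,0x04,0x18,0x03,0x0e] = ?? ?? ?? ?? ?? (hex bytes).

MEM[0x08,0x04,0x18,0x03,0x0e] = 71 fe 71 c5 99

#0 dst[0x0e+3] := {0x99,0x20,0x59}
#1 dst[0x02+7] := {0x59,0xc5,0xfe,0xe8,0x52,0xa9,0xcb}
#2 dst[0x17+5] := {0x92,0x71,0xae,0x7f,0xd1}
#3 dst[0x1a+3] := {0x92,0x71,0xae}
#4 dst[0x07+3] := {0x92,0x71,0xae}
query mem[0x08]=0x71, mem[0x04]=0xfe, mem[0x18]=0x71, mem[0x03]=0xc5, mem[0x0e]=0x99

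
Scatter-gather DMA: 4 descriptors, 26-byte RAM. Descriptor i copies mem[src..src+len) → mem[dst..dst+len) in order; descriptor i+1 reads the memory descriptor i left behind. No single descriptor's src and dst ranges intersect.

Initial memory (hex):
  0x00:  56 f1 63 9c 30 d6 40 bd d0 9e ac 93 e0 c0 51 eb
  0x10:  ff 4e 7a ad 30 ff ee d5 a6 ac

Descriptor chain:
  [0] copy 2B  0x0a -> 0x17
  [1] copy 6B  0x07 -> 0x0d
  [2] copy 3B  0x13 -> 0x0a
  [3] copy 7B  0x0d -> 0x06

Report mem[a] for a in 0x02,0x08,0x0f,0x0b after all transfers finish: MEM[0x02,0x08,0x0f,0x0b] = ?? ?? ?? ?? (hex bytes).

[0] 0x0a->0x17 len=2 : ac 93
[1] 0x07->0x0d len=6 : bd d0 9e ac 93 e0
[2] 0x13->0x0a len=3 : ad 30 ff
[3] 0x0d->0x06 len=7 : bd d0 9e ac 93 e0 ad
query mem[0x02]=0x63, mem[0x08]=0x9e, mem[0x0f]=0x9e, mem[0x0b]=0xe0

MEM[0x02,0x08,0x0f,0x0b] = 63 9e 9e e0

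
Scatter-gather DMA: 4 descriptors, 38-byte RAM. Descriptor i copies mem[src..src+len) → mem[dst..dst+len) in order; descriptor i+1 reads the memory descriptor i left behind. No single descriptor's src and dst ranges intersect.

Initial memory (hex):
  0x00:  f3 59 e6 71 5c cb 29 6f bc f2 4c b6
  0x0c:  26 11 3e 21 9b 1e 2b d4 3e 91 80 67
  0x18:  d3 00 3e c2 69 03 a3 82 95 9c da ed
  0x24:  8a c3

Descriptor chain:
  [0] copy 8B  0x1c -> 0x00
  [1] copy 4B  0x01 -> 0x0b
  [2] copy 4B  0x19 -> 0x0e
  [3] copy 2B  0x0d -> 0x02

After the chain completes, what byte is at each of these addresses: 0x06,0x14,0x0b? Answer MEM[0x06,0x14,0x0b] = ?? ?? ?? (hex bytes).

MEM[0x06,0x14,0x0b] = da 3e 03

D0: mem[0x00..0x07] <- [69 03 a3 82 95 9c da ed]
D1: mem[0x0b..0x0e] <- [03 a3 82 95]
D2: mem[0x0e..0x11] <- [00 3e c2 69]
D3: mem[0x02..0x03] <- [82 00]
query mem[0x06]=0xda, mem[0x14]=0x3e, mem[0x0b]=0x03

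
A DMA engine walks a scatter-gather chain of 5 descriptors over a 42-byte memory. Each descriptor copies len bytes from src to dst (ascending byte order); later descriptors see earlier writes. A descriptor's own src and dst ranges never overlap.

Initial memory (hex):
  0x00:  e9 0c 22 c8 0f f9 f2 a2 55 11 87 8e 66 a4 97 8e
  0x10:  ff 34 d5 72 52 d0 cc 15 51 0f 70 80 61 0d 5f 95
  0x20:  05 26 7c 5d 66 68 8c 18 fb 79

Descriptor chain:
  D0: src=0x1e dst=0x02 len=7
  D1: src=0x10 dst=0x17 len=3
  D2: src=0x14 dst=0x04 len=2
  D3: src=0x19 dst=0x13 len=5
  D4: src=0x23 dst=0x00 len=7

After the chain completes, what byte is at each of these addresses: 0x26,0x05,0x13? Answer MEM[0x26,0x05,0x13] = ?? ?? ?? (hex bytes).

[0] 0x1e->0x02 len=7 : 5f 95 05 26 7c 5d 66
[1] 0x10->0x17 len=3 : ff 34 d5
[2] 0x14->0x04 len=2 : 52 d0
[3] 0x19->0x13 len=5 : d5 70 80 61 0d
[4] 0x23->0x00 len=7 : 5d 66 68 8c 18 fb 79
query mem[0x26]=0x8c, mem[0x05]=0xfb, mem[0x13]=0xd5

MEM[0x26,0x05,0x13] = 8c fb d5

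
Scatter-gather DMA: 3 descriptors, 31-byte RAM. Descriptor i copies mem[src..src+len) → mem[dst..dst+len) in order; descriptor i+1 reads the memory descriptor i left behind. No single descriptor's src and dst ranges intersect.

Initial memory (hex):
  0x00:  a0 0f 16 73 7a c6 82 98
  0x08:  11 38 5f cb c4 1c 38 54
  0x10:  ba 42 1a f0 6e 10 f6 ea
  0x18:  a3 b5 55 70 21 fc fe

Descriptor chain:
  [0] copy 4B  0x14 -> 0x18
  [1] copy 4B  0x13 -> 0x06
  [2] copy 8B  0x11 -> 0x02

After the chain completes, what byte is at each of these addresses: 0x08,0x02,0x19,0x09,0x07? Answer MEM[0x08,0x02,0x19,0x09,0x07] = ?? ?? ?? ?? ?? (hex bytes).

D0: mem[0x18..0x1b] <- [6e 10 f6 ea]
D1: mem[0x06..0x09] <- [f0 6e 10 f6]
D2: mem[0x02..0x09] <- [42 1a f0 6e 10 f6 ea 6e]
query mem[0x08]=0xea, mem[0x02]=0x42, mem[0x19]=0x10, mem[0x09]=0x6e, mem[0x07]=0xf6

MEM[0x08,0x02,0x19,0x09,0x07] = ea 42 10 6e f6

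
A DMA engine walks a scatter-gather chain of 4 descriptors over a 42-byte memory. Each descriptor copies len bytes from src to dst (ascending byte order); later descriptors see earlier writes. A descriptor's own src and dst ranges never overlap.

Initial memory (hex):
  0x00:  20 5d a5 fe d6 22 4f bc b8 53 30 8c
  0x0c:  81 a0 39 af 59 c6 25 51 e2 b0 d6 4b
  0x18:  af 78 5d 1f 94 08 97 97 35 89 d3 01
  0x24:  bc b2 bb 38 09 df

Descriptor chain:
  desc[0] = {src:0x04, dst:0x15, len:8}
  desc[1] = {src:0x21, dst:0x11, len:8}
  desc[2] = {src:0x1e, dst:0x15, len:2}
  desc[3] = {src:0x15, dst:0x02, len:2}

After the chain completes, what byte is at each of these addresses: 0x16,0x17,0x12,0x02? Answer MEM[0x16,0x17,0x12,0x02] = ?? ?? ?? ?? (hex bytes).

MEM[0x16,0x17,0x12,0x02] = 97 38 d3 97

[0] 0x04->0x15 len=8 : d6 22 4f bc b8 53 30 8c
[1] 0x21->0x11 len=8 : 89 d3 01 bc b2 bb 38 09
[2] 0x1e->0x15 len=2 : 97 97
[3] 0x15->0x02 len=2 : 97 97
query mem[0x16]=0x97, mem[0x17]=0x38, mem[0x12]=0xd3, mem[0x02]=0x97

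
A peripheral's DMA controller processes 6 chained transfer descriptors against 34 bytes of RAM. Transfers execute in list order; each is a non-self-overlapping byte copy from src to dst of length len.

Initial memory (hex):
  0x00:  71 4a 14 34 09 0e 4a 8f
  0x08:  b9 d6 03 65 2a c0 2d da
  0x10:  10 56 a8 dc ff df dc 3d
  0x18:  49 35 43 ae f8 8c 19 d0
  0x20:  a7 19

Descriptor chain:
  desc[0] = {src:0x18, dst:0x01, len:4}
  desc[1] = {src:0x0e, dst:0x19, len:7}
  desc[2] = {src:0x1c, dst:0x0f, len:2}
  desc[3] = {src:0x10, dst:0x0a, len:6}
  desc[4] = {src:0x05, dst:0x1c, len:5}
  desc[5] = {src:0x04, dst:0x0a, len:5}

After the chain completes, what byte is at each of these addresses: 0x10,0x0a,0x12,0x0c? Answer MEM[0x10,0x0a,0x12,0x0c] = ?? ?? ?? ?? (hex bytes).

[0] 0x18->0x01 len=4 : 49 35 43 ae
[1] 0x0e->0x19 len=7 : 2d da 10 56 a8 dc ff
[2] 0x1c->0x0f len=2 : 56 a8
[3] 0x10->0x0a len=6 : a8 56 a8 dc ff df
[4] 0x05->0x1c len=5 : 0e 4a 8f b9 d6
[5] 0x04->0x0a len=5 : ae 0e 4a 8f b9
query mem[0x10]=0xa8, mem[0x0a]=0xae, mem[0x12]=0xa8, mem[0x0c]=0x4a

MEM[0x10,0x0a,0x12,0x0c] = a8 ae a8 4a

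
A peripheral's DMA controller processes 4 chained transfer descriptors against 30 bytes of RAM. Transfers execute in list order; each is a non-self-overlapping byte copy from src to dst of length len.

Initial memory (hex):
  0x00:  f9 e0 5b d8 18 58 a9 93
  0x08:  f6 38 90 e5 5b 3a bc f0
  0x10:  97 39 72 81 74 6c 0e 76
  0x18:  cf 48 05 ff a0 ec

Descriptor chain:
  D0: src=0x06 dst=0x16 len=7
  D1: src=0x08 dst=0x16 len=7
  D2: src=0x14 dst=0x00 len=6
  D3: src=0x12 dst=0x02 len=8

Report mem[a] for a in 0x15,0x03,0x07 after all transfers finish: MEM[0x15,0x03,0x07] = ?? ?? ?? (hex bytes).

D0: mem[0x16..0x1c] <- [a9 93 f6 38 90 e5 5b]
D1: mem[0x16..0x1c] <- [f6 38 90 e5 5b 3a bc]
D2: mem[0x00..0x05] <- [74 6c f6 38 90 e5]
D3: mem[0x02..0x09] <- [72 81 74 6c f6 38 90 e5]
query mem[0x15]=0x6c, mem[0x03]=0x81, mem[0x07]=0x38

MEM[0x15,0x03,0x07] = 6c 81 38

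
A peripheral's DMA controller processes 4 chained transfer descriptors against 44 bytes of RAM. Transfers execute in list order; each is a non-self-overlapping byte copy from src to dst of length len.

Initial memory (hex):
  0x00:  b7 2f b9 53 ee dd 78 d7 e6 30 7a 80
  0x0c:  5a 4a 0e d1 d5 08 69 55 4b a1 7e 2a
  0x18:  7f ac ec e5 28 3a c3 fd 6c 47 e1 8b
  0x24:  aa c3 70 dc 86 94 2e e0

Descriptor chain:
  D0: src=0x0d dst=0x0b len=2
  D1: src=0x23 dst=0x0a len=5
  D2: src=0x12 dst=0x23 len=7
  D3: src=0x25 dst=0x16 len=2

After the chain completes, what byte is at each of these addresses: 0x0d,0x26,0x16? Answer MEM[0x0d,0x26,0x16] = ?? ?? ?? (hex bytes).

  after D0: wrote 2B at 0x0b = 4a0e
  after D1: wrote 5B at 0x0a = 8baac370dc
  after D2: wrote 7B at 0x23 = 69554ba17e2a7f
  after D3: wrote 2B at 0x16 = 4ba1
query mem[0x0d]=0x70, mem[0x26]=0xa1, mem[0x16]=0x4b

MEM[0x0d,0x26,0x16] = 70 a1 4b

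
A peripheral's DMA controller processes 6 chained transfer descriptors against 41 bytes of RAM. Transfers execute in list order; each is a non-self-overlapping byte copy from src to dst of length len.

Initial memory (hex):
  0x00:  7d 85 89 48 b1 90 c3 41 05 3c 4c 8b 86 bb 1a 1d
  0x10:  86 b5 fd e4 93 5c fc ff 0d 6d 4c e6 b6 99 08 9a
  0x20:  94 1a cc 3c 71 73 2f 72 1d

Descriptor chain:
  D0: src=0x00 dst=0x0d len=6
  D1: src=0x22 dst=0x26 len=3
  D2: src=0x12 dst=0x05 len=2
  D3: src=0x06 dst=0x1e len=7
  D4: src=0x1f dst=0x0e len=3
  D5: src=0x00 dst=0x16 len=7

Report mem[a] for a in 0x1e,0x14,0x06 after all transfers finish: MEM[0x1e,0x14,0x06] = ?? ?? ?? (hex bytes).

MEM[0x1e,0x14,0x06] = e4 93 e4

D0: mem[0x0d..0x12] <- [7d 85 89 48 b1 90]
D1: mem[0x26..0x28] <- [cc 3c 71]
D2: mem[0x05..0x06] <- [90 e4]
D3: mem[0x1e..0x24] <- [e4 41 05 3c 4c 8b 86]
D4: mem[0x0e..0x10] <- [41 05 3c]
D5: mem[0x16..0x1c] <- [7d 85 89 48 b1 90 e4]
query mem[0x1e]=0xe4, mem[0x14]=0x93, mem[0x06]=0xe4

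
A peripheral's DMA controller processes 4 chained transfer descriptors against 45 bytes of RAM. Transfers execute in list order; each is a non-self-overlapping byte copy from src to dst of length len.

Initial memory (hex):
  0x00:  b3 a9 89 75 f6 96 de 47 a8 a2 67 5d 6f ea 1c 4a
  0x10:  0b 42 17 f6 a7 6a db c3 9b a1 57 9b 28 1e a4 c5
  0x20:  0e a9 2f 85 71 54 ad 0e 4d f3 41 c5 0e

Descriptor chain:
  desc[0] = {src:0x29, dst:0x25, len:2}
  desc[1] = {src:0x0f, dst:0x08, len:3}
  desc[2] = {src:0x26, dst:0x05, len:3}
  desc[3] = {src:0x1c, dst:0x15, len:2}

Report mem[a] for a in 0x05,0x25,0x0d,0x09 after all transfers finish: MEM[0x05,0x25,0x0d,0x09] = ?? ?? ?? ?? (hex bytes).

MEM[0x05,0x25,0x0d,0x09] = 41 f3 ea 0b

  after D0: wrote 2B at 0x25 = f341
  after D1: wrote 3B at 0x08 = 4a0b42
  after D2: wrote 3B at 0x05 = 410e4d
  after D3: wrote 2B at 0x15 = 281e
query mem[0x05]=0x41, mem[0x25]=0xf3, mem[0x0d]=0xea, mem[0x09]=0x0b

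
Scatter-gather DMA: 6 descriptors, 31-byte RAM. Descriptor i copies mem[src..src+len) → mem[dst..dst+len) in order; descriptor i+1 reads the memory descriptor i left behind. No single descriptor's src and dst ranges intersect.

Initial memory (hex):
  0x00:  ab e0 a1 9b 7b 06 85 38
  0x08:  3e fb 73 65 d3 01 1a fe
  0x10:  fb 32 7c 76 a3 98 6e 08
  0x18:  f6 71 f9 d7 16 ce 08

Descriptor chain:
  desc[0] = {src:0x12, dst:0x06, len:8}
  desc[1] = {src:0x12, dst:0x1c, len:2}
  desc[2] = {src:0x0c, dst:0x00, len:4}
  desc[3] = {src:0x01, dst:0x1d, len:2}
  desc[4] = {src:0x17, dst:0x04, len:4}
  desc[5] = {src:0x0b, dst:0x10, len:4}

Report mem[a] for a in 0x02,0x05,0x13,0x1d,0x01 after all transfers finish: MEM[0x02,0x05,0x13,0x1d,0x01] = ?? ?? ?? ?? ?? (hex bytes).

MEM[0x02,0x05,0x13,0x1d,0x01] = 1a f6 1a 71 71

[0] 0x12->0x06 len=8 : 7c 76 a3 98 6e 08 f6 71
[1] 0x12->0x1c len=2 : 7c 76
[2] 0x0c->0x00 len=4 : f6 71 1a fe
[3] 0x01->0x1d len=2 : 71 1a
[4] 0x17->0x04 len=4 : 08 f6 71 f9
[5] 0x0b->0x10 len=4 : 08 f6 71 1a
query mem[0x02]=0x1a, mem[0x05]=0xf6, mem[0x13]=0x1a, mem[0x1d]=0x71, mem[0x01]=0x71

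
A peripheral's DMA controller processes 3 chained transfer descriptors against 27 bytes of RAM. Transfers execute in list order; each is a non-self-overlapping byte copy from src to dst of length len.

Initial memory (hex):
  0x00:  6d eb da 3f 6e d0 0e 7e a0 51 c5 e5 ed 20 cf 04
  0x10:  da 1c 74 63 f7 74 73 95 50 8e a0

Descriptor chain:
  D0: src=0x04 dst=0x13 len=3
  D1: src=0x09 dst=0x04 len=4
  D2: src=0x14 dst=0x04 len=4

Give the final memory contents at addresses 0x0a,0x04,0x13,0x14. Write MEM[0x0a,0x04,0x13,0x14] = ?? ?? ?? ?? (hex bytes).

[0] 0x04->0x13 len=3 : 6e d0 0e
[1] 0x09->0x04 len=4 : 51 c5 e5 ed
[2] 0x14->0x04 len=4 : d0 0e 73 95
query mem[0x0a]=0xc5, mem[0x04]=0xd0, mem[0x13]=0x6e, mem[0x14]=0xd0

MEM[0x0a,0x04,0x13,0x14] = c5 d0 6e d0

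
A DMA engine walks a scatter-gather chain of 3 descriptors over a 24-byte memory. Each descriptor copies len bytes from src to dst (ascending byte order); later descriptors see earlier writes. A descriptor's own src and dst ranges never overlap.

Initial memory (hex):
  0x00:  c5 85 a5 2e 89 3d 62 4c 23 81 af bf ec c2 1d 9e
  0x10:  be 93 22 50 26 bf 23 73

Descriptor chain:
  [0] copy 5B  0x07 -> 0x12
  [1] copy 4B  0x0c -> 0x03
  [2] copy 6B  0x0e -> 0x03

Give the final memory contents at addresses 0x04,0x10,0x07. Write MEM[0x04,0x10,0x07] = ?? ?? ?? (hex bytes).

MEM[0x04,0x10,0x07] = 9e be 4c

D0: mem[0x12..0x16] <- [4c 23 81 af bf]
D1: mem[0x03..0x06] <- [ec c2 1d 9e]
D2: mem[0x03..0x08] <- [1d 9e be 93 4c 23]
query mem[0x04]=0x9e, mem[0x10]=0xbe, mem[0x07]=0x4c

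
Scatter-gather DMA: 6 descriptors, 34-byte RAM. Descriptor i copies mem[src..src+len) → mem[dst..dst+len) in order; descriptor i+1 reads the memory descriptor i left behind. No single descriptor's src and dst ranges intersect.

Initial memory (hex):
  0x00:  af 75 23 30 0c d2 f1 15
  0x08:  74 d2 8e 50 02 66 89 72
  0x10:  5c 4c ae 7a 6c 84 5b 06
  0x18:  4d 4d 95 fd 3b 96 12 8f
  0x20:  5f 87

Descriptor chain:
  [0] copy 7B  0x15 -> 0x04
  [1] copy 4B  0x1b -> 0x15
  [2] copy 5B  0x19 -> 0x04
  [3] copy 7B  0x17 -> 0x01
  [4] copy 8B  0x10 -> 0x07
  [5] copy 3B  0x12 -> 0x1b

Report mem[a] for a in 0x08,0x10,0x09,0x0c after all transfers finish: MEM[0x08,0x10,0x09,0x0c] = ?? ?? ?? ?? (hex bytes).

[0] 0x15->0x04 len=7 : 84 5b 06 4d 4d 95 fd
[1] 0x1b->0x15 len=4 : fd 3b 96 12
[2] 0x19->0x04 len=5 : 4d 95 fd 3b 96
[3] 0x17->0x01 len=7 : 96 12 4d 95 fd 3b 96
[4] 0x10->0x07 len=8 : 5c 4c ae 7a 6c fd 3b 96
[5] 0x12->0x1b len=3 : ae 7a 6c
query mem[0x08]=0x4c, mem[0x10]=0x5c, mem[0x09]=0xae, mem[0x0c]=0xfd

MEM[0x08,0x10,0x09,0x0c] = 4c 5c ae fd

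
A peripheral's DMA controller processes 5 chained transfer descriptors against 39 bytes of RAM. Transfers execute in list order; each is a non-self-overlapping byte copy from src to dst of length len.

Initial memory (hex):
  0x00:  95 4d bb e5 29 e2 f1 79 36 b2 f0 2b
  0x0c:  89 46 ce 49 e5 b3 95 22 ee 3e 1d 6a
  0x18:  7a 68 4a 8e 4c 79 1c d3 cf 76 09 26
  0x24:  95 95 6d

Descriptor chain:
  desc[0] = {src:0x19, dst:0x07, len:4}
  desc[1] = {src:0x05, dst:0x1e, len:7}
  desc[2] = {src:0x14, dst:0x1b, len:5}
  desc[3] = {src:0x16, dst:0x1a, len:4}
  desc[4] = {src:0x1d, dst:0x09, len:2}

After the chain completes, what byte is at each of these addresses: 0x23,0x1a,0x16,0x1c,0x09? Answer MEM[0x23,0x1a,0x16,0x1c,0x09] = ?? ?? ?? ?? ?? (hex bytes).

MEM[0x23,0x1a,0x16,0x1c,0x09] = 4c 1d 1d 7a 68

D0: mem[0x07..0x0a] <- [68 4a 8e 4c]
D1: mem[0x1e..0x24] <- [e2 f1 68 4a 8e 4c 2b]
D2: mem[0x1b..0x1f] <- [ee 3e 1d 6a 7a]
D3: mem[0x1a..0x1d] <- [1d 6a 7a 68]
D4: mem[0x09..0x0a] <- [68 6a]
query mem[0x23]=0x4c, mem[0x1a]=0x1d, mem[0x16]=0x1d, mem[0x1c]=0x7a, mem[0x09]=0x68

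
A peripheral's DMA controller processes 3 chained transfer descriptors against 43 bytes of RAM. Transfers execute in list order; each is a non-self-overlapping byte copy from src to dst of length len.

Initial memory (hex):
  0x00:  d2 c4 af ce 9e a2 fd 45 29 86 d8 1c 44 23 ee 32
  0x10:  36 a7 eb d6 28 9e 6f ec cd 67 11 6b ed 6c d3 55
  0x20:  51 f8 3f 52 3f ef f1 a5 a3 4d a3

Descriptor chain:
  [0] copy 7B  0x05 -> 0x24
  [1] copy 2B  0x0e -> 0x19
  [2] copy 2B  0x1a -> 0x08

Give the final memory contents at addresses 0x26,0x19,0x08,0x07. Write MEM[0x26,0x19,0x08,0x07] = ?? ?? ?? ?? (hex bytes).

D0: mem[0x24..0x2a] <- [a2 fd 45 29 86 d8 1c]
D1: mem[0x19..0x1a] <- [ee 32]
D2: mem[0x08..0x09] <- [32 6b]
query mem[0x26]=0x45, mem[0x19]=0xee, mem[0x08]=0x32, mem[0x07]=0x45

MEM[0x26,0x19,0x08,0x07] = 45 ee 32 45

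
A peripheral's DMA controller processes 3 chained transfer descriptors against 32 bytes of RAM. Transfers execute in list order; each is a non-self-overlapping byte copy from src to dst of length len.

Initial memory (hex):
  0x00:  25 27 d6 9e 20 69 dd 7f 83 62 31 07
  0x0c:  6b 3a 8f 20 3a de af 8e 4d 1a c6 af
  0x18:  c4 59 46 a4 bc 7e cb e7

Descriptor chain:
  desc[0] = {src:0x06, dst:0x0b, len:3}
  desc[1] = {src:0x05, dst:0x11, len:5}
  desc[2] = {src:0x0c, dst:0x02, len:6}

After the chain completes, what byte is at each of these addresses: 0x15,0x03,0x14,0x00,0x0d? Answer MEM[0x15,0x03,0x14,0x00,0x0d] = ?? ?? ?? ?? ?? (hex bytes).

MEM[0x15,0x03,0x14,0x00,0x0d] = 62 83 83 25 83

  after D0: wrote 3B at 0x0b = dd7f83
  after D1: wrote 5B at 0x11 = 69dd7f8362
  after D2: wrote 6B at 0x02 = 7f838f203a69
query mem[0x15]=0x62, mem[0x03]=0x83, mem[0x14]=0x83, mem[0x00]=0x25, mem[0x0d]=0x83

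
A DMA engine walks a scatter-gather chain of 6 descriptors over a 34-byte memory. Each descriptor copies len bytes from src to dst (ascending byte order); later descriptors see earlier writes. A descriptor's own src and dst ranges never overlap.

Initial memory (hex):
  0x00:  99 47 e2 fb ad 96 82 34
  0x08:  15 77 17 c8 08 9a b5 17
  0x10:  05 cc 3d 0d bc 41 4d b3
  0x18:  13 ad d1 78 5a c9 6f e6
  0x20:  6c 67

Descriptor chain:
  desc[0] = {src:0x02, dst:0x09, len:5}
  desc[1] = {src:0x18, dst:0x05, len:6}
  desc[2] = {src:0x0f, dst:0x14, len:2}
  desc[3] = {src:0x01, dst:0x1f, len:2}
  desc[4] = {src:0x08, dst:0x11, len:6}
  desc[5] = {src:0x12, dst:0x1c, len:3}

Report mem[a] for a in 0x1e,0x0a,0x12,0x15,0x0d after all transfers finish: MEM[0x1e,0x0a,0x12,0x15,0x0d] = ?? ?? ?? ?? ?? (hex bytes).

[0] 0x02->0x09 len=5 : e2 fb ad 96 82
[1] 0x18->0x05 len=6 : 13 ad d1 78 5a c9
[2] 0x0f->0x14 len=2 : 17 05
[3] 0x01->0x1f len=2 : 47 e2
[4] 0x08->0x11 len=6 : 78 5a c9 ad 96 82
[5] 0x12->0x1c len=3 : 5a c9 ad
query mem[0x1e]=0xad, mem[0x0a]=0xc9, mem[0x12]=0x5a, mem[0x15]=0x96, mem[0x0d]=0x82

MEM[0x1e,0x0a,0x12,0x15,0x0d] = ad c9 5a 96 82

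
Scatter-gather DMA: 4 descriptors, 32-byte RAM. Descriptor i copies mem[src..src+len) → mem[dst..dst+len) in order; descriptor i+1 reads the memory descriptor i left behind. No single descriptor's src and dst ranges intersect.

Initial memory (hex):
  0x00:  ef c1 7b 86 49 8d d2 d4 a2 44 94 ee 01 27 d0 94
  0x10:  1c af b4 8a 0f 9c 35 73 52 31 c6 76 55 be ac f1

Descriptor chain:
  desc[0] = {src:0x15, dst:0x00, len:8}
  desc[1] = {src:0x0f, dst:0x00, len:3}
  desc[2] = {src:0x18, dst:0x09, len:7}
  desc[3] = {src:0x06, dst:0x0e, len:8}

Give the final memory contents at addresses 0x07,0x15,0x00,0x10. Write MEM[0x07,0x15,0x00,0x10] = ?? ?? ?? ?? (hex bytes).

MEM[0x07,0x15,0x00,0x10] = 55 55 94 a2

  after D0: wrote 8B at 0x00 = 9c35735231c67655
  after D1: wrote 3B at 0x00 = 941caf
  after D2: wrote 7B at 0x09 = 5231c67655beac
  after D3: wrote 8B at 0x0e = 7655a25231c67655
query mem[0x07]=0x55, mem[0x15]=0x55, mem[0x00]=0x94, mem[0x10]=0xa2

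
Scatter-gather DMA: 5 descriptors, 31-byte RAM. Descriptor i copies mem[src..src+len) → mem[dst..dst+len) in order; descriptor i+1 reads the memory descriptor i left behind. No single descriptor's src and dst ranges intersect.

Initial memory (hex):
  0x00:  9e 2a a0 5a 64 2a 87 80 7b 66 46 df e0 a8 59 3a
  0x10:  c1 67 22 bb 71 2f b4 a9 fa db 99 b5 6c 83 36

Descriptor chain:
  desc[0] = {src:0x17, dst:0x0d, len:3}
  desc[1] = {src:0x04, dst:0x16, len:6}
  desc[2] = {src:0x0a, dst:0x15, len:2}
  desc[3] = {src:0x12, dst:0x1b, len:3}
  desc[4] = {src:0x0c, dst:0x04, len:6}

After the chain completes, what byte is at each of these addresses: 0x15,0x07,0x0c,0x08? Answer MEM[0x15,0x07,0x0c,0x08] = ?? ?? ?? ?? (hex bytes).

MEM[0x15,0x07,0x0c,0x08] = 46 db e0 c1

  after D0: wrote 3B at 0x0d = a9fadb
  after D1: wrote 6B at 0x16 = 642a87807b66
  after D2: wrote 2B at 0x15 = 46df
  after D3: wrote 3B at 0x1b = 22bb71
  after D4: wrote 6B at 0x04 = e0a9fadbc167
query mem[0x15]=0x46, mem[0x07]=0xdb, mem[0x0c]=0xe0, mem[0x08]=0xc1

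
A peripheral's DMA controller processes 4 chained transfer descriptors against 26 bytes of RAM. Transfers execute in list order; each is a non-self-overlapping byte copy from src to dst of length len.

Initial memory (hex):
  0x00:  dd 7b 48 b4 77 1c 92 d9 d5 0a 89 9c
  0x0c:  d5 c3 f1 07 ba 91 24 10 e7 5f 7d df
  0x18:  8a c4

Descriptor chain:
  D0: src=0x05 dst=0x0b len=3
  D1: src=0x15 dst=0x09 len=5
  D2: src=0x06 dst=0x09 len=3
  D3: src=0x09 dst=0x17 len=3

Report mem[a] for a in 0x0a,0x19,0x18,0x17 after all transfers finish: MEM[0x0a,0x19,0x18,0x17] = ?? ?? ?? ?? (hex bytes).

  after D0: wrote 3B at 0x0b = 1c92d9
  after D1: wrote 5B at 0x09 = 5f7ddf8ac4
  after D2: wrote 3B at 0x09 = 92d9d5
  after D3: wrote 3B at 0x17 = 92d9d5
query mem[0x0a]=0xd9, mem[0x19]=0xd5, mem[0x18]=0xd9, mem[0x17]=0x92

MEM[0x0a,0x19,0x18,0x17] = d9 d5 d9 92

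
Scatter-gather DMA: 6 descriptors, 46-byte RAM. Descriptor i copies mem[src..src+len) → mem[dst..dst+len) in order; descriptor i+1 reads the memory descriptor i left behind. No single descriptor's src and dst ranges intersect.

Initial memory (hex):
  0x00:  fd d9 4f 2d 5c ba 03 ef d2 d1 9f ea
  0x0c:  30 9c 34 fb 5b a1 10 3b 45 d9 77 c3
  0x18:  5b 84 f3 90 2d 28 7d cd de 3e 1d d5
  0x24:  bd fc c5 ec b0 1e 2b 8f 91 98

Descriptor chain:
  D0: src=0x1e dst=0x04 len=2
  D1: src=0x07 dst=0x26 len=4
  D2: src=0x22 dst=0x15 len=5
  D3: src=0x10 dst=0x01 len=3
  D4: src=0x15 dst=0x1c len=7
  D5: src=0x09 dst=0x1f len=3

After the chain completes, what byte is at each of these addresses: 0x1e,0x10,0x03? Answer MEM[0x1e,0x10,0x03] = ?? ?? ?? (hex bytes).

  after D0: wrote 2B at 0x04 = 7dcd
  after D1: wrote 4B at 0x26 = efd2d19f
  after D2: wrote 5B at 0x15 = 1dd5bdfcef
  after D3: wrote 3B at 0x01 = 5ba110
  after D4: wrote 7B at 0x1c = 1dd5bdfceff390
  after D5: wrote 3B at 0x1f = d19fea
query mem[0x1e]=0xbd, mem[0x10]=0x5b, mem[0x03]=0x10

MEM[0x1e,0x10,0x03] = bd 5b 10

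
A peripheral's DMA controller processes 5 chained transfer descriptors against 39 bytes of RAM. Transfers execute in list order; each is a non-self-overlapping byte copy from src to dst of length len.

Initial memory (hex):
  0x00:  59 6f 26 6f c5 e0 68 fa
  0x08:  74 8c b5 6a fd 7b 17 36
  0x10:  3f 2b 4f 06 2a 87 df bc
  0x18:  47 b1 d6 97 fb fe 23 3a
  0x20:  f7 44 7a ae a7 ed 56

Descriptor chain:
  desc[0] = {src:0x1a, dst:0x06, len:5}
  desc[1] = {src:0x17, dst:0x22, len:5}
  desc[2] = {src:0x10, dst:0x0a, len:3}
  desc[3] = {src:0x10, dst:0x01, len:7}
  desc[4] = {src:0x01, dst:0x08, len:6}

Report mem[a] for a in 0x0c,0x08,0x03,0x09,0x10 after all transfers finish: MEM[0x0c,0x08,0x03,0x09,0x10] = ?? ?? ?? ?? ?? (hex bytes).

#0 dst[0x06+5] := {0xd6,0x97,0xfb,0xfe,0x23}
#1 dst[0x22+5] := {0xbc,0x47,0xb1,0xd6,0x97}
#2 dst[0x0a+3] := {0x3f,0x2b,0x4f}
#3 dst[0x01+7] := {0x3f,0x2b,0x4f,0x06,0x2a,0x87,0xdf}
#4 dst[0x08+6] := {0x3f,0x2b,0x4f,0x06,0x2a,0x87}
query mem[0x0c]=0x2a, mem[0x08]=0x3f, mem[0x03]=0x4f, mem[0x09]=0x2b, mem[0x10]=0x3f

MEM[0x0c,0x08,0x03,0x09,0x10] = 2a 3f 4f 2b 3f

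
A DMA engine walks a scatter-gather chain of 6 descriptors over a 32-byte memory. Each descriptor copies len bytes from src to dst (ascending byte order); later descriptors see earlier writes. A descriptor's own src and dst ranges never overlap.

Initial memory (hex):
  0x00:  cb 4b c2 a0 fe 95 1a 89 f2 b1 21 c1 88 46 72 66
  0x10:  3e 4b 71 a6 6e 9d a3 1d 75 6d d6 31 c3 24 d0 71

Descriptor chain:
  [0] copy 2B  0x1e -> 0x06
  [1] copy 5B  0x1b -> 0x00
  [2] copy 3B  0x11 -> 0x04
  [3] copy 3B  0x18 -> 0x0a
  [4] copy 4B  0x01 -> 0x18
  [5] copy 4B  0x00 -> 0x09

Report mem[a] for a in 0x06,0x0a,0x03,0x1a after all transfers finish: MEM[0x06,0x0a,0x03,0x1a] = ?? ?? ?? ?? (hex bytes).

MEM[0x06,0x0a,0x03,0x1a] = a6 c3 d0 d0

#0 dst[0x06+2] := {0xd0,0x71}
#1 dst[0x00+5] := {0x31,0xc3,0x24,0xd0,0x71}
#2 dst[0x04+3] := {0x4b,0x71,0xa6}
#3 dst[0x0a+3] := {0x75,0x6d,0xd6}
#4 dst[0x18+4] := {0xc3,0x24,0xd0,0x4b}
#5 dst[0x09+4] := {0x31,0xc3,0x24,0xd0}
query mem[0x06]=0xa6, mem[0x0a]=0xc3, mem[0x03]=0xd0, mem[0x1a]=0xd0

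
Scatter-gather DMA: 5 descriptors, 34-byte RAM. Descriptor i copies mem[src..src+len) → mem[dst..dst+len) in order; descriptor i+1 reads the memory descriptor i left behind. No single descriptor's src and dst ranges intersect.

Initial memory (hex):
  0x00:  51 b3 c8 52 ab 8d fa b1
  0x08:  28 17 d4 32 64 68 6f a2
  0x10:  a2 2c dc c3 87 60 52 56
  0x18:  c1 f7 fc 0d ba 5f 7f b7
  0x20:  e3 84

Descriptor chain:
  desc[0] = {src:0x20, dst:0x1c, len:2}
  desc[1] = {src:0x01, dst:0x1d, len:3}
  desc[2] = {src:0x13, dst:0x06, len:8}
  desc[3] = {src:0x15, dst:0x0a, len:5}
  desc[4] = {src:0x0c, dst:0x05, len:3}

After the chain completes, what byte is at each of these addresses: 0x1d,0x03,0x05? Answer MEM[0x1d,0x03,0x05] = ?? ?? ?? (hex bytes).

[0] 0x20->0x1c len=2 : e3 84
[1] 0x01->0x1d len=3 : b3 c8 52
[2] 0x13->0x06 len=8 : c3 87 60 52 56 c1 f7 fc
[3] 0x15->0x0a len=5 : 60 52 56 c1 f7
[4] 0x0c->0x05 len=3 : 56 c1 f7
query mem[0x1d]=0xb3, mem[0x03]=0x52, mem[0x05]=0x56

MEM[0x1d,0x03,0x05] = b3 52 56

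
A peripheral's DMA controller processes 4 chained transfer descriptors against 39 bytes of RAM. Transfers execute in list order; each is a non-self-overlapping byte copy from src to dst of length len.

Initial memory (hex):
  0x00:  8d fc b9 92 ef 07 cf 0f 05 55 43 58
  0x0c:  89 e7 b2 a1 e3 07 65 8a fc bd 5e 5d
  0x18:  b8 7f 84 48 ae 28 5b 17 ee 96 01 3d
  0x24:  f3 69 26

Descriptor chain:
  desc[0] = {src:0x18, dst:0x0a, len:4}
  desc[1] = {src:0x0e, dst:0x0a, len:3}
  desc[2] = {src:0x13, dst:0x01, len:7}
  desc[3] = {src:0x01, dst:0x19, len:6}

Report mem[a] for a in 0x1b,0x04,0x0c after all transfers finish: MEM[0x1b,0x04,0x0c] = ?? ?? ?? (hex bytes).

MEM[0x1b,0x04,0x0c] = bd 5e e3

D0: mem[0x0a..0x0d] <- [b8 7f 84 48]
D1: mem[0x0a..0x0c] <- [b2 a1 e3]
D2: mem[0x01..0x07] <- [8a fc bd 5e 5d b8 7f]
D3: mem[0x19..0x1e] <- [8a fc bd 5e 5d b8]
query mem[0x1b]=0xbd, mem[0x04]=0x5e, mem[0x0c]=0xe3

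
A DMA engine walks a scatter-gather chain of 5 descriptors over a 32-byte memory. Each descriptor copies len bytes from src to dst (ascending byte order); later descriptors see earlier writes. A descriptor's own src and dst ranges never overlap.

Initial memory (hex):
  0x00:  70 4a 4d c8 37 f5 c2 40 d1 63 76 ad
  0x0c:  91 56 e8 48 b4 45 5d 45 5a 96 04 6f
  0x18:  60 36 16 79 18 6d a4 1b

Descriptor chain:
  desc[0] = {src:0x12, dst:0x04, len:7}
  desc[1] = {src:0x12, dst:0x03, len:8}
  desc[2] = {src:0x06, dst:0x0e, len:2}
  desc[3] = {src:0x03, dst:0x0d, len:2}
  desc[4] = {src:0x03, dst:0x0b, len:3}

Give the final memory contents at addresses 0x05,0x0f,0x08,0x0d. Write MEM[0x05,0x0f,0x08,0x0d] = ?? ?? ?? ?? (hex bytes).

MEM[0x05,0x0f,0x08,0x0d] = 5a 04 6f 5a

D0: mem[0x04..0x0a] <- [5d 45 5a 96 04 6f 60]
D1: mem[0x03..0x0a] <- [5d 45 5a 96 04 6f 60 36]
D2: mem[0x0e..0x0f] <- [96 04]
D3: mem[0x0d..0x0e] <- [5d 45]
D4: mem[0x0b..0x0d] <- [5d 45 5a]
query mem[0x05]=0x5a, mem[0x0f]=0x04, mem[0x08]=0x6f, mem[0x0d]=0x5a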